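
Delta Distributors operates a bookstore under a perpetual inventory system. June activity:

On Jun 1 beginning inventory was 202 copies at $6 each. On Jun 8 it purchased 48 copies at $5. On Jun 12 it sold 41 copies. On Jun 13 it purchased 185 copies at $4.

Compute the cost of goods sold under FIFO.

COGS = $246

Jun 12, 41 sold [FIFO — oldest first]: 41 @ $6 = $246
Ending inventory: 161 @ $6 + 48 @ $5 + 185 @ $4 = $1,946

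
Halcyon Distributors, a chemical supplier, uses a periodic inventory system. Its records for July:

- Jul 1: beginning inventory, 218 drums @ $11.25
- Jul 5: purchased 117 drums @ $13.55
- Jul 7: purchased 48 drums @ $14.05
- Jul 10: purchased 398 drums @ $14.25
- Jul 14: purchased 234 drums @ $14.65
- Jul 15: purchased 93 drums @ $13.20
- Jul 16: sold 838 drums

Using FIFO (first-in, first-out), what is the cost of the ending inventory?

Ending inventory = $3,820.65

Jul 16, 838 sold [FIFO — oldest first]: 218 @ $11.25 + 117 @ $13.55 + 48 @ $14.05 + 398 @ $14.25 + 57 @ $14.65 = $11,218.80
Ending inventory: 177 @ $14.65 + 93 @ $13.20 = $3,820.65
Check: goods available $15,039.45 = COGS $11,218.80 + ending $3,820.65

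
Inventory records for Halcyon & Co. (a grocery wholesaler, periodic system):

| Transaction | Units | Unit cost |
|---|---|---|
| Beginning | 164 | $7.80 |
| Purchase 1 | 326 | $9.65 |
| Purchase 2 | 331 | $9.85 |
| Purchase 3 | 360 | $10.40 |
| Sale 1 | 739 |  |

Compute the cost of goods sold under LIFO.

Sale 1 (739) [LIFO — newest first]: 360 @ $10.40 + 331 @ $9.85 + 48 @ $9.65 = $7,467.55
Ending inventory: 164 @ $7.80 + 278 @ $9.65 = $3,961.90
Check: goods available $11,429.45 = COGS $7,467.55 + ending $3,961.90

COGS = $7,467.55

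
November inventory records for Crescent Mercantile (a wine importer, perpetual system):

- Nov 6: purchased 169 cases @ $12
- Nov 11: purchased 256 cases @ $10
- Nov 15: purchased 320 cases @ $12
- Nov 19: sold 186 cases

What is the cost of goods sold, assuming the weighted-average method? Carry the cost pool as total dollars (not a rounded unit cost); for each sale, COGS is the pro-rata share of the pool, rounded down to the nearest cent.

COGS = $2,104.17

After Nov 6: 169 on hand, pool $2,028.00 (≈ $12.0000 each)
After Nov 11: 425 on hand, pool $4,588.00 (≈ $10.7953 each)
After Nov 15: 745 on hand, pool $8,428.00 (≈ $11.3128 each)
Nov 19, sell 186: 186/745 × $8,428.00 → $2,104.17
Ending inventory (cost pool remaining) = $6,323.83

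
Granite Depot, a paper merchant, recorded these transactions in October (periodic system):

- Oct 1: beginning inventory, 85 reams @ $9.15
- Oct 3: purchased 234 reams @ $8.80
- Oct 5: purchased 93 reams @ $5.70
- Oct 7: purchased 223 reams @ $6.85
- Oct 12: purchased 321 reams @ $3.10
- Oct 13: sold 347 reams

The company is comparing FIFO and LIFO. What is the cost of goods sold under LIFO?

FIFO COGS: 85 @ $9.15 + 234 @ $8.80 + 28 @ $5.70 = $2,996.55
LIFO COGS: 321 @ $3.10 + 26 @ $6.85 = $1,173.20

COGS = $1,173.20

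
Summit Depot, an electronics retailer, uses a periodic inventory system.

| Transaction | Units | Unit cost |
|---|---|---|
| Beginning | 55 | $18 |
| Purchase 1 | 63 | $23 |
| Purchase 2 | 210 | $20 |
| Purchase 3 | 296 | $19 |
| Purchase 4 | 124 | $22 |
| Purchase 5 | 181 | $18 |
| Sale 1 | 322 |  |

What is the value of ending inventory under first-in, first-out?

Ending inventory = $11,730

Sale 1 (322) [FIFO — oldest first]: 55 @ $18 + 63 @ $23 + 204 @ $20 = $6,519
Ending inventory: 6 @ $20 + 296 @ $19 + 124 @ $22 + 181 @ $18 = $11,730
Check: goods available $18,249 = COGS $6,519 + ending $11,730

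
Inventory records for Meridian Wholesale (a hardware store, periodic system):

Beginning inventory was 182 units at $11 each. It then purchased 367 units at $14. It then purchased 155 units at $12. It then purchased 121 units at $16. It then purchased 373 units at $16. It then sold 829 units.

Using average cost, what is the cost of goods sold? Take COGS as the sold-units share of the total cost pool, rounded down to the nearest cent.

COGS = $11,697.34

Sale 1, sell 829: 829/1198 × $16,904.00 → $11,697.34
Ending inventory (cost pool remaining) = $5,206.66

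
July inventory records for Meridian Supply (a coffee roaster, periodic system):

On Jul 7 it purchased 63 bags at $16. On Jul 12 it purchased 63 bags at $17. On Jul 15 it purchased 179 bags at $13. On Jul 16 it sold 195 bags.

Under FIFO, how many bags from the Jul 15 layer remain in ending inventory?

110

Jul 16, 195 sold [FIFO — oldest first]: 63 @ $16 + 63 @ $17 + 69 @ $13 = $2,976
Ending inventory: 110 @ $13 = $1,430
Check: goods available $4,406 = COGS $2,976 + ending $1,430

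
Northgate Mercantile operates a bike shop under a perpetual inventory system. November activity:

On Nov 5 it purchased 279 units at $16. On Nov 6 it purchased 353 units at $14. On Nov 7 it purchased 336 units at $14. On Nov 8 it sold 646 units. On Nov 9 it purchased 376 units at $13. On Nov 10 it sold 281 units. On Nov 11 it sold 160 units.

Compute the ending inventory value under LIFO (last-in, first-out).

Ending inventory = $4,112

Nov 8, 646 sold [LIFO — newest first]: 336 @ $14 + 310 @ $14 = $9,044
Nov 10, 281 sold [LIFO — newest first]: 281 @ $13 = $3,653
Nov 11, 160 sold [LIFO — newest first]: 95 @ $13 + 43 @ $14 + 22 @ $16 = $2,189
Total COGS = $9,044 + $3,653 + $2,189 = $14,886
Ending inventory: 257 @ $16 = $4,112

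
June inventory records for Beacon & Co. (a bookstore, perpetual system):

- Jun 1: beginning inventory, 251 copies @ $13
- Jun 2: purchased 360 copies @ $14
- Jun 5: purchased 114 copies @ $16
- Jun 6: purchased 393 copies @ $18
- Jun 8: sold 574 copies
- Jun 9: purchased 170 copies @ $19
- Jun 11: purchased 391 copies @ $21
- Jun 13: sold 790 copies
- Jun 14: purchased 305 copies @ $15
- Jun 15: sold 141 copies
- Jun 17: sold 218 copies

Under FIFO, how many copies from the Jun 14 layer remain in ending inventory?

261

Jun 8, 574 sold [FIFO — oldest first]: 251 @ $13 + 323 @ $14 = $7,785
Jun 13, 790 sold [FIFO — oldest first]: 37 @ $14 + 114 @ $16 + 393 @ $18 + 170 @ $19 + 76 @ $21 = $14,242
Jun 15, 141 sold [FIFO — oldest first]: 141 @ $21 = $2,961
Jun 17, 218 sold [FIFO — oldest first]: 174 @ $21 + 44 @ $15 = $4,314
Total COGS = $7,785 + $14,242 + $2,961 + $4,314 = $29,302
Ending inventory: 261 @ $15 = $3,915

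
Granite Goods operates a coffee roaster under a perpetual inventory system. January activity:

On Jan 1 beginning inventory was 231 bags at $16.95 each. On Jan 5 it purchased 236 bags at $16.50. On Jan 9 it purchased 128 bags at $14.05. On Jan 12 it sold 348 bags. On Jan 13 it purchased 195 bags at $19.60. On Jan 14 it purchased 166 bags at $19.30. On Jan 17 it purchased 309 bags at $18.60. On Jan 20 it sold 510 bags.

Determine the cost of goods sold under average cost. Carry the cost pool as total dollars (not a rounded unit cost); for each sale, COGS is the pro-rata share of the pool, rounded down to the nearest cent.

COGS = $14,941.57

After Jan 1: 231 on hand, pool $3,915.45 (≈ $16.9500 each)
After Jan 5: 467 on hand, pool $7,809.45 (≈ $16.7226 each)
After Jan 9: 595 on hand, pool $9,607.85 (≈ $16.1476 each)
Jan 12, sell 348: 348/595 × $9,607.85 → $5,619.38
After Jan 13: 442 on hand, pool $7,810.47 (≈ $17.6707 each)
After Jan 14: 608 on hand, pool $11,014.27 (≈ $18.1156 each)
After Jan 17: 917 on hand, pool $16,761.67 (≈ $18.2788 each)
Jan 20, sell 510: 510/917 × $16,761.67 → $9,322.19
Total COGS = $5,619.38 + $9,322.19 = $14,941.57
Ending inventory (cost pool remaining) = $7,439.48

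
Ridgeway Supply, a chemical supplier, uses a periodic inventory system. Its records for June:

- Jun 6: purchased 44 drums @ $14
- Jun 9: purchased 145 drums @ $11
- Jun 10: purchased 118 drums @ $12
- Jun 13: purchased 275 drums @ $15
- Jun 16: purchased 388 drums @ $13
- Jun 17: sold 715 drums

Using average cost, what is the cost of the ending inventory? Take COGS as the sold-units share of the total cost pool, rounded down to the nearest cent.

Ending inventory = $3,363.90

Jun 17, sell 715: 715/970 × $12,796.00 → $9,432.10
Ending inventory (cost pool remaining) = $3,363.90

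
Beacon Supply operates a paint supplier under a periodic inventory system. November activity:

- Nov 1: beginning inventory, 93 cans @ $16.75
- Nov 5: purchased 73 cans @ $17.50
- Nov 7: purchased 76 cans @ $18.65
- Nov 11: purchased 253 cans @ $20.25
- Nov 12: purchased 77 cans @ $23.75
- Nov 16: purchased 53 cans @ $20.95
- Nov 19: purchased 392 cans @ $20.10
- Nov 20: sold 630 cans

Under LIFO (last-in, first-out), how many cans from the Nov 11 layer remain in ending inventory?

145

Nov 20, 630 sold [LIFO — newest first]: 392 @ $20.10 + 53 @ $20.95 + 77 @ $23.75 + 108 @ $20.25 = $13,005.30
Ending inventory: 93 @ $16.75 + 73 @ $17.50 + 76 @ $18.65 + 145 @ $20.25 = $7,188.90
Check: goods available $20,194.20 = COGS $13,005.30 + ending $7,188.90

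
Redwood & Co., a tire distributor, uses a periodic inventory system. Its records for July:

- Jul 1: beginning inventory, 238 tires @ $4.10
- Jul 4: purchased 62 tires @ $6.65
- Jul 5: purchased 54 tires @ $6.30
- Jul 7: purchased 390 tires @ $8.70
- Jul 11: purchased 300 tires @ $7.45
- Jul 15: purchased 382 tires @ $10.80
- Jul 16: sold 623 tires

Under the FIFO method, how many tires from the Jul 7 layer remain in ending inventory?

121

Jul 16, 623 sold [FIFO — oldest first]: 238 @ $4.10 + 62 @ $6.65 + 54 @ $6.30 + 269 @ $8.70 = $4,068.60
Ending inventory: 121 @ $8.70 + 300 @ $7.45 + 382 @ $10.80 = $7,413.30
Check: goods available $11,481.90 = COGS $4,068.60 + ending $7,413.30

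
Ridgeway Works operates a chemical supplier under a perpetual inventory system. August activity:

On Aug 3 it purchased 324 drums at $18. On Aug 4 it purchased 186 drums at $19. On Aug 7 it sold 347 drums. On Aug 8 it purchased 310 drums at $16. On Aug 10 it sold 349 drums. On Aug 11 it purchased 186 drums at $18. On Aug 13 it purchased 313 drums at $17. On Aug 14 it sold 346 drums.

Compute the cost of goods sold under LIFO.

COGS = $18,009

Aug 7, 347 sold [LIFO — newest first]: 186 @ $19 + 161 @ $18 = $6,432
Aug 10, 349 sold [LIFO — newest first]: 310 @ $16 + 39 @ $18 = $5,662
Aug 14, 346 sold [LIFO — newest first]: 313 @ $17 + 33 @ $18 = $5,915
Total COGS = $6,432 + $5,662 + $5,915 = $18,009
Ending inventory: 124 @ $18 + 153 @ $18 = $4,986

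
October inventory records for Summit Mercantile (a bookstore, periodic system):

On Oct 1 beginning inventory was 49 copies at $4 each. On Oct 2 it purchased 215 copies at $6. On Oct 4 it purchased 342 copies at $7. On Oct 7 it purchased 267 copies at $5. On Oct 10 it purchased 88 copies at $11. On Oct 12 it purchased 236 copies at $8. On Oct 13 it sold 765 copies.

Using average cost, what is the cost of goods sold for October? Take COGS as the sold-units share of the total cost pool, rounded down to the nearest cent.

COGS = $5,158.15

Oct 13, sell 765: 765/1197 × $8,071.00 → $5,158.15
Ending inventory (cost pool remaining) = $2,912.85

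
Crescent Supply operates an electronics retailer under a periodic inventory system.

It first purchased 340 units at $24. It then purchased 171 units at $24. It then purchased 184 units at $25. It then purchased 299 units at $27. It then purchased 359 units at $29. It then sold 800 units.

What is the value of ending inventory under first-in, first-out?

Sale 1 (800) [FIFO — oldest first]: 340 @ $24 + 171 @ $24 + 184 @ $25 + 105 @ $27 = $19,699
Ending inventory: 194 @ $27 + 359 @ $29 = $15,649

Ending inventory = $15,649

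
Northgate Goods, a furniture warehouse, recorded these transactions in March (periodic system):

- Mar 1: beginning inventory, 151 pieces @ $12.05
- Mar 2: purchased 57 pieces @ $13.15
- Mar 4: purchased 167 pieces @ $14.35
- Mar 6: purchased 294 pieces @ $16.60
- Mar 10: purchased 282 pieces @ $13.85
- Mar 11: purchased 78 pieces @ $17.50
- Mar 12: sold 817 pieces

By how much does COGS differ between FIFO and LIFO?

$594.40

FIFO COGS: 151 @ $12.05 + 57 @ $13.15 + 167 @ $14.35 + 294 @ $16.60 + 148 @ $13.85 = $11,895.75
LIFO COGS: 78 @ $17.50 + 282 @ $13.85 + 294 @ $16.60 + 163 @ $14.35 = $12,490.15
Difference = |$11,895.75 − $12,490.15| = $594.40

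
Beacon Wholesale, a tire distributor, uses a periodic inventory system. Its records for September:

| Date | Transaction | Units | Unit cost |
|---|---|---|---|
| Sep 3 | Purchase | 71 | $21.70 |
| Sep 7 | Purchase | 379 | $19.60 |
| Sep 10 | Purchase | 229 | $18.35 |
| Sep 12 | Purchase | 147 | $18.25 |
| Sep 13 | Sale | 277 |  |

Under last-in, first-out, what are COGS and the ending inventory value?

COGS = $5,068.25; ending inventory = $10,785.75

Sep 13, 277 sold [LIFO — newest first]: 147 @ $18.25 + 130 @ $18.35 = $5,068.25
Ending inventory: 71 @ $21.70 + 379 @ $19.60 + 99 @ $18.35 = $10,785.75
Check: goods available $15,854.00 = COGS $5,068.25 + ending $10,785.75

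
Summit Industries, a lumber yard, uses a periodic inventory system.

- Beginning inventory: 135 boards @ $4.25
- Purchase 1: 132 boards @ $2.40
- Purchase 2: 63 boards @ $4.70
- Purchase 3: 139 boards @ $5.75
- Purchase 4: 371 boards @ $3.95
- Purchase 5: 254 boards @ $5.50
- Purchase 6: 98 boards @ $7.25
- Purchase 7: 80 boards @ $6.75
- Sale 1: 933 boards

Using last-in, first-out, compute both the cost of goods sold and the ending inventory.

COGS = $4,860.45; ending inventory = $1,238.40

Sale 1 (933) [LIFO — newest first]: 80 @ $6.75 + 98 @ $7.25 + 254 @ $5.50 + 371 @ $3.95 + 130 @ $5.75 = $4,860.45
Ending inventory: 135 @ $4.25 + 132 @ $2.40 + 63 @ $4.70 + 9 @ $5.75 = $1,238.40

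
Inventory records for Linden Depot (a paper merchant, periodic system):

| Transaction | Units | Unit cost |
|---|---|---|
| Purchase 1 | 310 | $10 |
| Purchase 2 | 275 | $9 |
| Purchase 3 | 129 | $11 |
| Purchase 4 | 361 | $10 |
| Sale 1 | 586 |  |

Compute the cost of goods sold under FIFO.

Sale 1 (586) [FIFO — oldest first]: 310 @ $10 + 275 @ $9 + 1 @ $11 = $5,586
Ending inventory: 128 @ $11 + 361 @ $10 = $5,018

COGS = $5,586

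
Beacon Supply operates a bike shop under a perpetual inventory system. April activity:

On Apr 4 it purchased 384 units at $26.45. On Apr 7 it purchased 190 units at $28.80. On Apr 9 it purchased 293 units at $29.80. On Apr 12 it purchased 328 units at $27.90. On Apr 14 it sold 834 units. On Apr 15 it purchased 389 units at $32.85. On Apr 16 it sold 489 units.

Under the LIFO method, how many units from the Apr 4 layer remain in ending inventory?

261

Apr 14, 834 sold [LIFO — newest first]: 328 @ $27.90 + 293 @ $29.80 + 190 @ $28.80 + 23 @ $26.45 = $23,962.95
Apr 16, 489 sold [LIFO — newest first]: 389 @ $32.85 + 100 @ $26.45 = $15,423.65
Total COGS = $23,962.95 + $15,423.65 = $39,386.60
Ending inventory: 261 @ $26.45 = $6,903.45
Check: goods available $46,290.05 = COGS $39,386.60 + ending $6,903.45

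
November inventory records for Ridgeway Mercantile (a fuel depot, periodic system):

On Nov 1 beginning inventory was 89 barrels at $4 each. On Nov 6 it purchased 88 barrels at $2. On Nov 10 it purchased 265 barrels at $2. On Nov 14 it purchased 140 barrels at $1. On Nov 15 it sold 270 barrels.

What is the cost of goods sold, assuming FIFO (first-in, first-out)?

COGS = $718

Nov 15, 270 sold [FIFO — oldest first]: 89 @ $4 + 88 @ $2 + 93 @ $2 = $718
Ending inventory: 172 @ $2 + 140 @ $1 = $484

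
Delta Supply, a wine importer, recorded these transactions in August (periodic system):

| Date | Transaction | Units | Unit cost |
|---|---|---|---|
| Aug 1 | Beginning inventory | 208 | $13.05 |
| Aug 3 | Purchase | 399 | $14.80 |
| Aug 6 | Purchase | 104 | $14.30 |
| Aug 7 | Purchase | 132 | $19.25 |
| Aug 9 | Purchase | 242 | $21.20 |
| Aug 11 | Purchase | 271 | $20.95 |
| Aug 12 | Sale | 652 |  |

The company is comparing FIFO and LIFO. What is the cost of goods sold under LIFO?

COGS = $13,448.95

FIFO COGS: 208 @ $13.05 + 399 @ $14.80 + 45 @ $14.30 = $9,263.10
LIFO COGS: 271 @ $20.95 + 242 @ $21.20 + 132 @ $19.25 + 7 @ $14.30 = $13,448.95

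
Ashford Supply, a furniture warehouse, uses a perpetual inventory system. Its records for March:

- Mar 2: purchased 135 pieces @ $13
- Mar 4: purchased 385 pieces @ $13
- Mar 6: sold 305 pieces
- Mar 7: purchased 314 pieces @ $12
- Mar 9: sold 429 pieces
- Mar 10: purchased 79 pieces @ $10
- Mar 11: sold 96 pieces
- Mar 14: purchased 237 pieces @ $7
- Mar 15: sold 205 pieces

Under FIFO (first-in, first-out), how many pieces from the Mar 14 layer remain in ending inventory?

115

Mar 6, 305 sold [FIFO — oldest first]: 135 @ $13 + 170 @ $13 = $3,965
Mar 9, 429 sold [FIFO — oldest first]: 215 @ $13 + 214 @ $12 = $5,363
Mar 11, 96 sold [FIFO — oldest first]: 96 @ $12 = $1,152
Mar 15, 205 sold [FIFO — oldest first]: 4 @ $12 + 79 @ $10 + 122 @ $7 = $1,692
Total COGS = $3,965 + $5,363 + $1,152 + $1,692 = $12,172
Ending inventory: 115 @ $7 = $805
Check: goods available $12,977 = COGS $12,172 + ending $805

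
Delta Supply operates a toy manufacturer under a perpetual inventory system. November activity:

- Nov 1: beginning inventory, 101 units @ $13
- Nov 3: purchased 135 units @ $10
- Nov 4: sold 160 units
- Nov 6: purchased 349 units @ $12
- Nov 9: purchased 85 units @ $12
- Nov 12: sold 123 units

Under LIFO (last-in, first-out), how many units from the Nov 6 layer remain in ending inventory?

311

Nov 4, 160 sold [LIFO — newest first]: 135 @ $10 + 25 @ $13 = $1,675
Nov 12, 123 sold [LIFO — newest first]: 85 @ $12 + 38 @ $12 = $1,476
Total COGS = $1,675 + $1,476 = $3,151
Ending inventory: 76 @ $13 + 311 @ $12 = $4,720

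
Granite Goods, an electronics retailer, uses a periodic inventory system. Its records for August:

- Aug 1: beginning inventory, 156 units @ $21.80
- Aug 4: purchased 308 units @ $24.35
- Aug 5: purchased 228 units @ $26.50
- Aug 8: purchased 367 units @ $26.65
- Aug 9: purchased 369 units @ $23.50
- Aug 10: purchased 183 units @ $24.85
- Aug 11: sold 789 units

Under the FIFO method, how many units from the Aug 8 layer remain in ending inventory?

270

Aug 11, 789 sold [FIFO — oldest first]: 156 @ $21.80 + 308 @ $24.35 + 228 @ $26.50 + 97 @ $26.65 = $19,527.65
Ending inventory: 270 @ $26.65 + 369 @ $23.50 + 183 @ $24.85 = $20,414.55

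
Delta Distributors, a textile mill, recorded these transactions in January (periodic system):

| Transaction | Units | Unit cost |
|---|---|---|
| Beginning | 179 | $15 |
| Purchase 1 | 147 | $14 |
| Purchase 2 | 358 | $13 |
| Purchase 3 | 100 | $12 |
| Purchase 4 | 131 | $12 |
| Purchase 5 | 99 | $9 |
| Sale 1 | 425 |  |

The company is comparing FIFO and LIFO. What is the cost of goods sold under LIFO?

FIFO COGS: 179 @ $15 + 147 @ $14 + 99 @ $13 = $6,030
LIFO COGS: 99 @ $9 + 131 @ $12 + 100 @ $12 + 95 @ $13 = $4,898

COGS = $4,898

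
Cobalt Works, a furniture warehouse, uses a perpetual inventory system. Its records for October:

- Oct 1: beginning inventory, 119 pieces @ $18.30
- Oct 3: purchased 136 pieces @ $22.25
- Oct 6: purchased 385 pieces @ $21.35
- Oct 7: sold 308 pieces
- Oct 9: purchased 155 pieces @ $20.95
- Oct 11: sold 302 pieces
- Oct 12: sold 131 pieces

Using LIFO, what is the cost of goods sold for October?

Oct 7, 308 sold [LIFO — newest first]: 308 @ $21.35 = $6,575.80
Oct 11, 302 sold [LIFO — newest first]: 155 @ $20.95 + 77 @ $21.35 + 70 @ $22.25 = $6,448.70
Oct 12, 131 sold [LIFO — newest first]: 66 @ $22.25 + 65 @ $18.30 = $2,658.00
Total COGS = $6,575.80 + $6,448.70 + $2,658.00 = $15,682.50
Ending inventory: 54 @ $18.30 = $988.20

COGS = $15,682.50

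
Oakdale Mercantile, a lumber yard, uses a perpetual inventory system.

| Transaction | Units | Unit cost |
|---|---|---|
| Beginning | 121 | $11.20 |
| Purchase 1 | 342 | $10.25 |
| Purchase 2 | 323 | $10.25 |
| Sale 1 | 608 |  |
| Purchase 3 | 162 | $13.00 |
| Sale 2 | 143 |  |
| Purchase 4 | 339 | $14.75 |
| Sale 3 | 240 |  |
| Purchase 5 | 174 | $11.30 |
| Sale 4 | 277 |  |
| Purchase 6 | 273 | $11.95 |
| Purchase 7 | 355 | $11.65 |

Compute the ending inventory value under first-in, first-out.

Sale 1 (608) [FIFO — oldest first]: 121 @ $11.20 + 342 @ $10.25 + 145 @ $10.25 = $6,346.95
Sale 2 (143) [FIFO — oldest first]: 143 @ $10.25 = $1,465.75
Sale 3 (240) [FIFO — oldest first]: 35 @ $10.25 + 162 @ $13.00 + 43 @ $14.75 = $3,099.00
Sale 4 (277) [FIFO — oldest first]: 277 @ $14.75 = $4,085.75
Total COGS = $6,346.95 + $1,465.75 + $3,099.00 + $4,085.75 = $14,997.45
Ending inventory: 19 @ $14.75 + 174 @ $11.30 + 273 @ $11.95 + 355 @ $11.65 = $9,644.55

Ending inventory = $9,644.55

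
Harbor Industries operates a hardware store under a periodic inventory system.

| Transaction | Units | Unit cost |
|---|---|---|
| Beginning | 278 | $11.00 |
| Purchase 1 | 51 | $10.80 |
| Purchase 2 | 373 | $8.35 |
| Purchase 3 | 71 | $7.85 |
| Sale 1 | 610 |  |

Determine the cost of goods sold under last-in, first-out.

COGS = $5,487.70

Sale 1 (610) [LIFO — newest first]: 71 @ $7.85 + 373 @ $8.35 + 51 @ $10.80 + 115 @ $11.00 = $5,487.70
Ending inventory: 163 @ $11.00 = $1,793.00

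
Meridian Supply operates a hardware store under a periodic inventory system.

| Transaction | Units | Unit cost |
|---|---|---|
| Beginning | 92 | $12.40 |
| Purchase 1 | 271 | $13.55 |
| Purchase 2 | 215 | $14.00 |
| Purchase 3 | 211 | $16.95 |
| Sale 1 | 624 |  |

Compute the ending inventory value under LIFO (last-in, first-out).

Sale 1 (624) [LIFO — newest first]: 211 @ $16.95 + 215 @ $14.00 + 198 @ $13.55 = $9,269.35
Ending inventory: 92 @ $12.40 + 73 @ $13.55 = $2,129.95

Ending inventory = $2,129.95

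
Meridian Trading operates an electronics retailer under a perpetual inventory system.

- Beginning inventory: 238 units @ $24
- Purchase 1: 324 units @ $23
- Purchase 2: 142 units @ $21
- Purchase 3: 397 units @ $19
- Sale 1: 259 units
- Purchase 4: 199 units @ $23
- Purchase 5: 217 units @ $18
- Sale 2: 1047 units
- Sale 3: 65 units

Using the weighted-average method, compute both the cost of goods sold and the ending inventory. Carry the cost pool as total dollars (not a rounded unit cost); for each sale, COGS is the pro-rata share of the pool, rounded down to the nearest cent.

COGS = $29,084.94; ending inventory = $3,087.06

After Beginning: 238 on hand, pool $5,712.00 (≈ $24.0000 each)
After Purchase 1: 562 on hand, pool $13,164.00 (≈ $23.4235 each)
After Purchase 2: 704 on hand, pool $16,146.00 (≈ $22.9347 each)
After Purchase 3: 1101 on hand, pool $23,689.00 (≈ $21.5159 each)
Sale 1, sell 259: 259/1101 × $23,689.00 → $5,572.61
After Purchase 4: 1041 on hand, pool $22,693.39 (≈ $21.7996 each)
After Purchase 5: 1258 on hand, pool $26,599.39 (≈ $21.1442 each)
Sale 2, sell 1047: 1047/1258 × $26,599.39 → $22,137.96
Sale 3, sell 65: 65/211 × $4,461.43 → $1,374.37
Total COGS = $5,572.61 + $22,137.96 + $1,374.37 = $29,084.94
Ending inventory (cost pool remaining) = $3,087.06
Check: goods available $32,172.00 = COGS $29,084.94 + ending $3,087.06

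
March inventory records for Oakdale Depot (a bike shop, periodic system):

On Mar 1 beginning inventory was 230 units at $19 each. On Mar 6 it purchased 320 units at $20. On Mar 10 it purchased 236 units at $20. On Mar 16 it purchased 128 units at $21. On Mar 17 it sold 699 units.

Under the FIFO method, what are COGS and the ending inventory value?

COGS = $13,750; ending inventory = $4,428

Mar 17, 699 sold [FIFO — oldest first]: 230 @ $19 + 320 @ $20 + 149 @ $20 = $13,750
Ending inventory: 87 @ $20 + 128 @ $21 = $4,428
Check: goods available $18,178 = COGS $13,750 + ending $4,428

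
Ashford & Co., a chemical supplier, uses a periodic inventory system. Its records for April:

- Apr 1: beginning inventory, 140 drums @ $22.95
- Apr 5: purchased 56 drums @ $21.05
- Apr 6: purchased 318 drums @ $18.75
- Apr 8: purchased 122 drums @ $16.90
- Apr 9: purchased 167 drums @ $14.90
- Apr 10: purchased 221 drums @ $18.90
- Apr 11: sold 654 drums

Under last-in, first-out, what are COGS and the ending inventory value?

Apr 11, 654 sold [LIFO — newest first]: 221 @ $18.90 + 167 @ $14.90 + 122 @ $16.90 + 144 @ $18.75 = $11,427.00
Ending inventory: 140 @ $22.95 + 56 @ $21.05 + 174 @ $18.75 = $7,654.30
Check: goods available $19,081.30 = COGS $11,427.00 + ending $7,654.30

COGS = $11,427.00; ending inventory = $7,654.30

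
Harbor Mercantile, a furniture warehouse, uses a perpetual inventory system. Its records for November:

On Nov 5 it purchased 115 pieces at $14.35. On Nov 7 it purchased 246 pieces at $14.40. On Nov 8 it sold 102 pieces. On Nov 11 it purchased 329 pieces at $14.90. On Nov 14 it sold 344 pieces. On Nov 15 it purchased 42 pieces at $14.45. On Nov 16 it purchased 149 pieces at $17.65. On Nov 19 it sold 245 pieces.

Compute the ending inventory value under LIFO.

Ending inventory = $2,730.25

Nov 8, 102 sold [LIFO — newest first]: 102 @ $14.40 = $1,468.80
Nov 14, 344 sold [LIFO — newest first]: 329 @ $14.90 + 15 @ $14.40 = $5,118.10
Nov 19, 245 sold [LIFO — newest first]: 149 @ $17.65 + 42 @ $14.45 + 54 @ $14.40 = $4,014.35
Total COGS = $1,468.80 + $5,118.10 + $4,014.35 = $10,601.25
Ending inventory: 115 @ $14.35 + 75 @ $14.40 = $2,730.25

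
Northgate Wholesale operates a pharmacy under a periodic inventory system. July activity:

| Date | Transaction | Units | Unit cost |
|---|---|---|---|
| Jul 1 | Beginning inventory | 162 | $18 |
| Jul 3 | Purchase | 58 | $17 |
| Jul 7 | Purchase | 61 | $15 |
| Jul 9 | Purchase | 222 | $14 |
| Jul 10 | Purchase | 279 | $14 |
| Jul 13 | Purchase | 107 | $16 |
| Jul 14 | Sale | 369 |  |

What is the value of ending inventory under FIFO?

Ending inventory = $7,494

Jul 14, 369 sold [FIFO — oldest first]: 162 @ $18 + 58 @ $17 + 61 @ $15 + 88 @ $14 = $6,049
Ending inventory: 134 @ $14 + 279 @ $14 + 107 @ $16 = $7,494
Check: goods available $13,543 = COGS $6,049 + ending $7,494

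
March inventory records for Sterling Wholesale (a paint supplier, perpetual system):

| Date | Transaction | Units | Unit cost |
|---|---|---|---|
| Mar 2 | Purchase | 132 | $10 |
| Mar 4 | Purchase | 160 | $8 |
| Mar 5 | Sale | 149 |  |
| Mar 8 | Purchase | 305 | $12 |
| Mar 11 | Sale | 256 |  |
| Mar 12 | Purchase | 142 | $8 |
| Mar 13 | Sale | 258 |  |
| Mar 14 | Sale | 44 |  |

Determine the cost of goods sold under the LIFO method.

Mar 5, 149 sold [LIFO — newest first]: 149 @ $8 = $1,192
Mar 11, 256 sold [LIFO — newest first]: 256 @ $12 = $3,072
Mar 13, 258 sold [LIFO — newest first]: 142 @ $8 + 49 @ $12 + 11 @ $8 + 56 @ $10 = $2,372
Mar 14, 44 sold [LIFO — newest first]: 44 @ $10 = $440
Total COGS = $1,192 + $3,072 + $2,372 + $440 = $7,076
Ending inventory: 32 @ $10 = $320
Check: goods available $7,396 = COGS $7,076 + ending $320

COGS = $7,076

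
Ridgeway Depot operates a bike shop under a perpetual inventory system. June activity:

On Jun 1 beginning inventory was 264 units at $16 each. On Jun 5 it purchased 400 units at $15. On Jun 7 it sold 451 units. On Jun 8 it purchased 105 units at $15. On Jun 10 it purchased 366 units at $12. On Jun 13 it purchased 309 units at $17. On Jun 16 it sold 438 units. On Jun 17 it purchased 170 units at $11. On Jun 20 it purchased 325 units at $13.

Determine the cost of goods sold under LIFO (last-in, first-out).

Jun 7, 451 sold [LIFO — newest first]: 400 @ $15 + 51 @ $16 = $6,816
Jun 16, 438 sold [LIFO — newest first]: 309 @ $17 + 129 @ $12 = $6,801
Total COGS = $6,816 + $6,801 = $13,617
Ending inventory: 213 @ $16 + 105 @ $15 + 237 @ $12 + 170 @ $11 + 325 @ $13 = $13,922

COGS = $13,617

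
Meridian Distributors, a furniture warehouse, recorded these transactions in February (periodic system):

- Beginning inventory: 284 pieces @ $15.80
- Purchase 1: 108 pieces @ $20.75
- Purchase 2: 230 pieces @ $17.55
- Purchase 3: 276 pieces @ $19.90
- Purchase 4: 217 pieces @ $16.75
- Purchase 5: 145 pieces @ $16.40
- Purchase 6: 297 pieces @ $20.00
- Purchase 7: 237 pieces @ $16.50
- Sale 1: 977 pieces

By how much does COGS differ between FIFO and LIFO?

FIFO COGS: 284 @ $15.80 + 108 @ $20.75 + 230 @ $17.55 + 276 @ $19.90 + 79 @ $16.75 = $17,580.35
LIFO COGS: 237 @ $16.50 + 297 @ $20.00 + 145 @ $16.40 + 217 @ $16.75 + 81 @ $19.90 = $17,475.15
Difference = |$17,580.35 − $17,475.15| = $105.20

$105.20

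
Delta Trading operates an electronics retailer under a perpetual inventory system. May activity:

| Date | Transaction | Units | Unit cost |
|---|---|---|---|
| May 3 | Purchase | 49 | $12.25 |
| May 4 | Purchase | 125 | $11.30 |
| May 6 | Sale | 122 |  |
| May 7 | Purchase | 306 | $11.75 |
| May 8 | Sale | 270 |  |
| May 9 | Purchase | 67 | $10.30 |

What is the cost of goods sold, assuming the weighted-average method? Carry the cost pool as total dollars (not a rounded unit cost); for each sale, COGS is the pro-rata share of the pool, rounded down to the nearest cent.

After May 3: 49 on hand, pool $600.25 (≈ $12.2500 each)
After May 4: 174 on hand, pool $2,012.75 (≈ $11.5675 each)
May 6, sell 122: 122/174 × $2,012.75 → $1,411.23
After May 7: 358 on hand, pool $4,197.02 (≈ $11.7235 each)
May 8, sell 270: 270/358 × $4,197.02 → $3,165.35
After May 9: 155 on hand, pool $1,721.77 (≈ $11.1082 each)
Total COGS = $1,411.23 + $3,165.35 = $4,576.58
Ending inventory (cost pool remaining) = $1,721.77

COGS = $4,576.58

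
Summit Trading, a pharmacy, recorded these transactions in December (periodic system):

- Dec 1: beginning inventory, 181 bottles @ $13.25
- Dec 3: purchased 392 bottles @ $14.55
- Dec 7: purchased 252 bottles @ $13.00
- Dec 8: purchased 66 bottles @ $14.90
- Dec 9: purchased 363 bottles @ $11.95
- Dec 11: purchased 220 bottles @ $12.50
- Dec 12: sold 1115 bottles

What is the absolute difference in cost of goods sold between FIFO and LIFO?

$577.10

FIFO COGS: 181 @ $13.25 + 392 @ $14.55 + 252 @ $13.00 + 66 @ $14.90 + 224 @ $11.95 = $15,038.05
LIFO COGS: 220 @ $12.50 + 363 @ $11.95 + 66 @ $14.90 + 252 @ $13.00 + 214 @ $14.55 = $14,460.95
Difference = |$15,038.05 − $14,460.95| = $577.10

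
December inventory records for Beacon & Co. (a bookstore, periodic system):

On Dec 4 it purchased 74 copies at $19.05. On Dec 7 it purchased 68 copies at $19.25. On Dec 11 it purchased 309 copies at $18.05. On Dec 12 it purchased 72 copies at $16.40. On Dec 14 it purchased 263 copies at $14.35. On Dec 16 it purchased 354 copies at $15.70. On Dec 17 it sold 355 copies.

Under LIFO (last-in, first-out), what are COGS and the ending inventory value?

Dec 17, 355 sold [LIFO — newest first]: 354 @ $15.70 + 1 @ $14.35 = $5,572.15
Ending inventory: 74 @ $19.05 + 68 @ $19.25 + 309 @ $18.05 + 72 @ $16.40 + 262 @ $14.35 = $13,236.65

COGS = $5,572.15; ending inventory = $13,236.65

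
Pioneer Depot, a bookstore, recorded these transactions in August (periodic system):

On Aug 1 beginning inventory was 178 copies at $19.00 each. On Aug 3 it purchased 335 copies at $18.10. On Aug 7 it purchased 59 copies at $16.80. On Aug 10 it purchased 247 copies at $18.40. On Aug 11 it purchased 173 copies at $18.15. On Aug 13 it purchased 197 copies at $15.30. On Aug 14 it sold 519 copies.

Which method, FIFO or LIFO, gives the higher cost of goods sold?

FIFO

FIFO COGS: 178 @ $19.00 + 335 @ $18.10 + 6 @ $16.80 = $9,546.30
LIFO COGS: 197 @ $15.30 + 173 @ $18.15 + 149 @ $18.40 = $8,895.65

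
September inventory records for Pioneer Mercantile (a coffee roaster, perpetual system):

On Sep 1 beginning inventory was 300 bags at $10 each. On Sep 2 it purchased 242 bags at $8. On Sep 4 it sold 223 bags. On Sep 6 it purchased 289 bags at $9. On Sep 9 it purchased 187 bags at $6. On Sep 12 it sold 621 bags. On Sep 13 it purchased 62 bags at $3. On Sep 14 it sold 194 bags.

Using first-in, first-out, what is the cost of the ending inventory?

Ending inventory = $126

Sep 4, 223 sold [FIFO — oldest first]: 223 @ $10 = $2,230
Sep 12, 621 sold [FIFO — oldest first]: 77 @ $10 + 242 @ $8 + 289 @ $9 + 13 @ $6 = $5,385
Sep 14, 194 sold [FIFO — oldest first]: 174 @ $6 + 20 @ $3 = $1,104
Total COGS = $2,230 + $5,385 + $1,104 = $8,719
Ending inventory: 42 @ $3 = $126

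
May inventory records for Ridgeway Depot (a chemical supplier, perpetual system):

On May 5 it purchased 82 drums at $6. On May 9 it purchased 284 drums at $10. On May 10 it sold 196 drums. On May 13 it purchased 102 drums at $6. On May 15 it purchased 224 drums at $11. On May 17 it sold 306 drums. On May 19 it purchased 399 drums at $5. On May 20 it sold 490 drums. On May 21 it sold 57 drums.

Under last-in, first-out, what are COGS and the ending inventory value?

May 10, 196 sold [LIFO — newest first]: 196 @ $10 = $1,960
May 17, 306 sold [LIFO — newest first]: 224 @ $11 + 82 @ $6 = $2,956
May 20, 490 sold [LIFO — newest first]: 399 @ $5 + 20 @ $6 + 71 @ $10 = $2,825
May 21, 57 sold [LIFO — newest first]: 17 @ $10 + 40 @ $6 = $410
Total COGS = $1,960 + $2,956 + $2,825 + $410 = $8,151
Ending inventory: 42 @ $6 = $252

COGS = $8,151; ending inventory = $252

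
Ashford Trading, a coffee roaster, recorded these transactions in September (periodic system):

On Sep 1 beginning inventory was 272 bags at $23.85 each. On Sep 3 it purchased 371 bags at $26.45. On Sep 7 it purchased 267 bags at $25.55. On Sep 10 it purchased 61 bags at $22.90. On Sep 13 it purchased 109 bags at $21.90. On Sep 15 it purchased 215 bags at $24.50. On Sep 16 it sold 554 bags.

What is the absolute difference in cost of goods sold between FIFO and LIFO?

$576.65

FIFO COGS: 272 @ $23.85 + 282 @ $26.45 = $13,946.10
LIFO COGS: 215 @ $24.50 + 109 @ $21.90 + 61 @ $22.90 + 169 @ $25.55 = $13,369.45
Difference = |$13,946.10 − $13,369.45| = $576.65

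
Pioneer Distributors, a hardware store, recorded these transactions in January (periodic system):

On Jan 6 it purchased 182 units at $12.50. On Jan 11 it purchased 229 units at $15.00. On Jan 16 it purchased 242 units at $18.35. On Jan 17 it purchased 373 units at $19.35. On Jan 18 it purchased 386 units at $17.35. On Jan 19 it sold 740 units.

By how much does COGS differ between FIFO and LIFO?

FIFO COGS: 182 @ $12.50 + 229 @ $15.00 + 242 @ $18.35 + 87 @ $19.35 = $11,834.15
LIFO COGS: 386 @ $17.35 + 354 @ $19.35 = $13,547.00
Difference = |$11,834.15 − $13,547.00| = $1,712.85

$1,712.85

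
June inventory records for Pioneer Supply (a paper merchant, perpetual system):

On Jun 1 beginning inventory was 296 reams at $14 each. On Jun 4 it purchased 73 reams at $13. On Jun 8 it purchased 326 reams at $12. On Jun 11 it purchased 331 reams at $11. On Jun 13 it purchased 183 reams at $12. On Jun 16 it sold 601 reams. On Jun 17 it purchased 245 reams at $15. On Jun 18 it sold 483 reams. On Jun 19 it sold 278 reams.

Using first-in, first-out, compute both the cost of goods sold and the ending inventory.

Jun 16, 601 sold [FIFO — oldest first]: 296 @ $14 + 73 @ $13 + 232 @ $12 = $7,877
Jun 18, 483 sold [FIFO — oldest first]: 94 @ $12 + 331 @ $11 + 58 @ $12 = $5,465
Jun 19, 278 sold [FIFO — oldest first]: 125 @ $12 + 153 @ $15 = $3,795
Total COGS = $7,877 + $5,465 + $3,795 = $17,137
Ending inventory: 92 @ $15 = $1,380

COGS = $17,137; ending inventory = $1,380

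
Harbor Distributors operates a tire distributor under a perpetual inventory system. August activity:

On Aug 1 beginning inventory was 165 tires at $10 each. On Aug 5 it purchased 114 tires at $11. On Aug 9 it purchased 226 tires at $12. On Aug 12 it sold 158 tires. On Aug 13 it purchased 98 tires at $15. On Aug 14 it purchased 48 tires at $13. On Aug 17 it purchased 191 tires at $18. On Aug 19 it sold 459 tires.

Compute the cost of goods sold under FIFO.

COGS = $7,268

Aug 12, 158 sold [FIFO — oldest first]: 158 @ $10 = $1,580
Aug 19, 459 sold [FIFO — oldest first]: 7 @ $10 + 114 @ $11 + 226 @ $12 + 98 @ $15 + 14 @ $13 = $5,688
Total COGS = $1,580 + $5,688 = $7,268
Ending inventory: 34 @ $13 + 191 @ $18 = $3,880
Check: goods available $11,148 = COGS $7,268 + ending $3,880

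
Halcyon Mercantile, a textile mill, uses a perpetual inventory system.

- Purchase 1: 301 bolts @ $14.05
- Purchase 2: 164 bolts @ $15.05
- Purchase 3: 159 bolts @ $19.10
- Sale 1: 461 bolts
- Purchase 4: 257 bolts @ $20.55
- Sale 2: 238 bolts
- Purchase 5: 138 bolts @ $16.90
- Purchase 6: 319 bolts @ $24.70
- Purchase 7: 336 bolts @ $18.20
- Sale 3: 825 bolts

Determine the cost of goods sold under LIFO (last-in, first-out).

COGS = $29,234.70

Sale 1 (461) [LIFO — newest first]: 159 @ $19.10 + 164 @ $15.05 + 138 @ $14.05 = $7,444.00
Sale 2 (238) [LIFO — newest first]: 238 @ $20.55 = $4,890.90
Sale 3 (825) [LIFO — newest first]: 336 @ $18.20 + 319 @ $24.70 + 138 @ $16.90 + 19 @ $20.55 + 13 @ $14.05 = $16,899.80
Total COGS = $7,444.00 + $4,890.90 + $16,899.80 = $29,234.70
Ending inventory: 150 @ $14.05 = $2,107.50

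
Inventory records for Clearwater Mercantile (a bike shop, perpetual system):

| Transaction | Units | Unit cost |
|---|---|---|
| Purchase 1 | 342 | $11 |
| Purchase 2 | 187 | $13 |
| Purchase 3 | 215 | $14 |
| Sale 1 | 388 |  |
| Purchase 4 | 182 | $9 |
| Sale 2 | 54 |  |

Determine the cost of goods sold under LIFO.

COGS = $5,745

Sale 1 (388) [LIFO — newest first]: 215 @ $14 + 173 @ $13 = $5,259
Sale 2 (54) [LIFO — newest first]: 54 @ $9 = $486
Total COGS = $5,259 + $486 = $5,745
Ending inventory: 342 @ $11 + 14 @ $13 + 128 @ $9 = $5,096
Check: goods available $10,841 = COGS $5,745 + ending $5,096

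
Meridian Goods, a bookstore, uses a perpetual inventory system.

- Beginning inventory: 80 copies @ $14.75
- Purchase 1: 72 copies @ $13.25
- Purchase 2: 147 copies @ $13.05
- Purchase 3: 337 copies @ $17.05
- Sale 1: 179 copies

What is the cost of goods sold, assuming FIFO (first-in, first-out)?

COGS = $2,486.35

Sale 1 (179) [FIFO — oldest first]: 80 @ $14.75 + 72 @ $13.25 + 27 @ $13.05 = $2,486.35
Ending inventory: 120 @ $13.05 + 337 @ $17.05 = $7,311.85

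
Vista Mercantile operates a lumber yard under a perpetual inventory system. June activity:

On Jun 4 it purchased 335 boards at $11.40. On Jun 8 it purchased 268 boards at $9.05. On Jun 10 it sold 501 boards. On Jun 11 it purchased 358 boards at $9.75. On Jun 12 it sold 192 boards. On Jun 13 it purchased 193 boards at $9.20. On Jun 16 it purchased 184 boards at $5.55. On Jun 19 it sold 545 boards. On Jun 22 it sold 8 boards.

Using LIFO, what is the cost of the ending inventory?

Jun 10, 501 sold [LIFO — newest first]: 268 @ $9.05 + 233 @ $11.40 = $5,081.60
Jun 12, 192 sold [LIFO — newest first]: 192 @ $9.75 = $1,872.00
Jun 19, 545 sold [LIFO — newest first]: 184 @ $5.55 + 193 @ $9.20 + 166 @ $9.75 + 2 @ $11.40 = $4,438.10
Jun 22, 8 sold [LIFO — newest first]: 8 @ $11.40 = $91.20
Total COGS = $5,081.60 + $1,872.00 + $4,438.10 + $91.20 = $11,482.90
Ending inventory: 92 @ $11.40 = $1,048.80

Ending inventory = $1,048.80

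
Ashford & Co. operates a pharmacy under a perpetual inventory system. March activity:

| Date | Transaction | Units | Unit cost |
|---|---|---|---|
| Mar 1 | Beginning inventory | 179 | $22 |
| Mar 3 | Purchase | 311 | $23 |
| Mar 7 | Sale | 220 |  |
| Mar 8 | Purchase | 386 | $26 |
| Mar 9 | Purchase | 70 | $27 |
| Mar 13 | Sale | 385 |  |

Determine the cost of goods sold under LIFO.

Mar 7, 220 sold [LIFO — newest first]: 220 @ $23 = $5,060
Mar 13, 385 sold [LIFO — newest first]: 70 @ $27 + 315 @ $26 = $10,080
Total COGS = $5,060 + $10,080 = $15,140
Ending inventory: 179 @ $22 + 91 @ $23 + 71 @ $26 = $7,877
Check: goods available $23,017 = COGS $15,140 + ending $7,877

COGS = $15,140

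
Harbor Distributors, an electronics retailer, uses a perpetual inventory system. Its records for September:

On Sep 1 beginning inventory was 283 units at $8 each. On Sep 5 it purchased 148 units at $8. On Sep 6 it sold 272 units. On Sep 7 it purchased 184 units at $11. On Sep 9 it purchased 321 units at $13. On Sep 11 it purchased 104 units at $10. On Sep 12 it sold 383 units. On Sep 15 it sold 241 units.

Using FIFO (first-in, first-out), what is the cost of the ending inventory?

Sep 6, 272 sold [FIFO — oldest first]: 272 @ $8 = $2,176
Sep 12, 383 sold [FIFO — oldest first]: 11 @ $8 + 148 @ $8 + 184 @ $11 + 40 @ $13 = $3,816
Sep 15, 241 sold [FIFO — oldest first]: 241 @ $13 = $3,133
Total COGS = $2,176 + $3,816 + $3,133 = $9,125
Ending inventory: 40 @ $13 + 104 @ $10 = $1,560

Ending inventory = $1,560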